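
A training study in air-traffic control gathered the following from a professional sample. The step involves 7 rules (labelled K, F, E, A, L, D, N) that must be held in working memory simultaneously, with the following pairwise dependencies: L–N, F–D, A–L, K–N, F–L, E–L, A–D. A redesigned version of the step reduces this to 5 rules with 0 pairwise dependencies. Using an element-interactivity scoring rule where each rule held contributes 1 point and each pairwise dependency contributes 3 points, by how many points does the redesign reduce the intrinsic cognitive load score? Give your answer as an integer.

Original: 7 × 1 + 7 × 3 = 7 + 21 = 28.
Redesigned: 5 × 1 + 0 × 3 = 5 + 0 = 5.
Reduction = 28 − 5 = 23.

23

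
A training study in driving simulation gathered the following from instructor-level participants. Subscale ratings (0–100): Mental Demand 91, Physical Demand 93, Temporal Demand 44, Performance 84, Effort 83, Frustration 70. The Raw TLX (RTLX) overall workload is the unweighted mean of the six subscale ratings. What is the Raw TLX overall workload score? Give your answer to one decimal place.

Sum of ratings = 91 + 93 + 44 + 84 + 83 + 70 = 465.
RTLX = 465 / 6 = 77.5000 ≈ 77.5.

77.5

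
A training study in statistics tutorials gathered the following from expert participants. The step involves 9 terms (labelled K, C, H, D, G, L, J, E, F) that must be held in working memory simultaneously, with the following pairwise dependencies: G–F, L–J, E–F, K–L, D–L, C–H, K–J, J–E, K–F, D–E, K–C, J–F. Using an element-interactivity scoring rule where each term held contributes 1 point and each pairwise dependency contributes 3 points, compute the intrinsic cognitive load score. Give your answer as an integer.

Count of terms held simultaneously: 9.
Count of pairwise dependencies listed: 12.
Element contribution: 9 × 1 = 9.
Interaction contribution: 12 × 3 = 36.
Intrinsic load = 9 + 36 = 45.

45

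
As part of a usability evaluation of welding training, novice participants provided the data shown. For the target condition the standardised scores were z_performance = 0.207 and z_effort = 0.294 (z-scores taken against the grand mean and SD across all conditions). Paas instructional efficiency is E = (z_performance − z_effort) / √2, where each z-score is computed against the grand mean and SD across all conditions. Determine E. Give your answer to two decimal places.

-0.06

z_P − z_E = 0.207 − 0.294 = -0.0870.
E = -0.0870 / √2 = -0.0870 / 1.41421 = -0.0615 ≈ -0.06.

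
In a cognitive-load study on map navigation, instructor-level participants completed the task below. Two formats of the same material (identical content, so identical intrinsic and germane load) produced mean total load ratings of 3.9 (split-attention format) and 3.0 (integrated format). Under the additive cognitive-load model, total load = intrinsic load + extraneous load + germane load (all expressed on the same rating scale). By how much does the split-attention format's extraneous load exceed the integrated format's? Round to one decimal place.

0.9

Intrinsic and germane load are equal across formats, so the difference in total load equals the difference in extraneous load.
Extraneous-load difference = 3.9 − 3.0 = 0.9.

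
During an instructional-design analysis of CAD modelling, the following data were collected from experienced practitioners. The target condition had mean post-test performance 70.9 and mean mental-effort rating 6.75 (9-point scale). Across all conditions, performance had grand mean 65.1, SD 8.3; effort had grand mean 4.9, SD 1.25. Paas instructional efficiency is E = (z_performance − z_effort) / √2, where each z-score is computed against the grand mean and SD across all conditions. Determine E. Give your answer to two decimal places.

-0.55

z_performance = (70.9 − 65.1) / 8.3 = 5.8000 / 8.3 = 0.6988.
z_effort = (6.75 − 4.9) / 1.25 = 1.8500 / 1.25 = 1.4800.
z_P − z_E = 0.6988 − 1.4800 = -0.7812.
E = -0.7812 / √2 = -0.7812 / 1.41421 = -0.5524 ≈ -0.55.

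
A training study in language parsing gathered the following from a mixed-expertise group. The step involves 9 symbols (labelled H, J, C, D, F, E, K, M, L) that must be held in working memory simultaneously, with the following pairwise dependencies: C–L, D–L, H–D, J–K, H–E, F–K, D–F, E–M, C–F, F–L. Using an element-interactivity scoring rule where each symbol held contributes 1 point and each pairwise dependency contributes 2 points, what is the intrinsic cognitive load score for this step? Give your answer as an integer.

29

Count of symbols held simultaneously: 9.
Count of pairwise dependencies listed: 10.
Element contribution: 9 × 1 = 9.
Interaction contribution: 10 × 2 = 20.
Intrinsic load = 9 + 20 = 29.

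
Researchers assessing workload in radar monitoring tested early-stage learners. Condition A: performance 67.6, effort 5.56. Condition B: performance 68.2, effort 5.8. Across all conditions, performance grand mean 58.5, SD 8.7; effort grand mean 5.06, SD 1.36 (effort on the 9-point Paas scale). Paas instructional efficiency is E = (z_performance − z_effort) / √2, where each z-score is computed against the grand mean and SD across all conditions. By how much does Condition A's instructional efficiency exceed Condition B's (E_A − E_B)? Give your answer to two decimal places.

0.08

Condition A: z_P = (67.6 − 58.5)/8.7 = 1.0460; z_E = (5.56 − 5.06)/1.36 = 0.3676; E_A = (1.0460 − 0.3676)/√2 = 0.4797.
Condition B: z_P = (68.2 − 58.5)/8.7 = 1.1149; z_E = (5.8 − 5.06)/1.36 = 0.5441; E_B = (1.1149 − 0.5441)/√2 = 0.4036.
E_A − E_B = 0.4797 − 0.4036 = 0.0761 ≈ 0.08.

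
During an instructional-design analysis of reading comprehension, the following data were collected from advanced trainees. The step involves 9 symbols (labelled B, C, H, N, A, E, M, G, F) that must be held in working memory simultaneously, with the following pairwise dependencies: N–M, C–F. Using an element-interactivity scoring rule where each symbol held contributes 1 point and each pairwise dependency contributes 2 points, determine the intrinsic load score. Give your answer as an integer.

13

Count of symbols held simultaneously: 9.
Count of pairwise dependencies listed: 2.
Element contribution: 9 × 1 = 9.
Interaction contribution: 2 × 2 = 4.
Intrinsic load = 9 + 4 = 13.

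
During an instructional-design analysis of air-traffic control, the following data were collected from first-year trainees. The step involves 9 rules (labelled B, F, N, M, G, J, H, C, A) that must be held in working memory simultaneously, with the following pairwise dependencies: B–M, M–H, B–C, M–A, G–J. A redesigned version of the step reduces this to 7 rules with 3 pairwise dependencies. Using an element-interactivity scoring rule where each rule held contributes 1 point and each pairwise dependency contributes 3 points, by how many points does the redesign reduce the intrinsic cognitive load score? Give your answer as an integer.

Original: 9 × 1 + 5 × 3 = 9 + 15 = 24.
Redesigned: 7 × 1 + 3 × 3 = 7 + 9 = 16.
Reduction = 24 − 16 = 8.

8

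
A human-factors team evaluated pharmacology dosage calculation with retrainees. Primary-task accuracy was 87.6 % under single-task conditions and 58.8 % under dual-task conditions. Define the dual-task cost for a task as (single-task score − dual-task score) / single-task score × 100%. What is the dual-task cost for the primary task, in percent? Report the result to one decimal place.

32.9

Cost = (87.6 − 58.8) / 87.6 × 100%
     = 28.8000 / 87.6 × 100% = 32.8767%.
≈ 32.9%.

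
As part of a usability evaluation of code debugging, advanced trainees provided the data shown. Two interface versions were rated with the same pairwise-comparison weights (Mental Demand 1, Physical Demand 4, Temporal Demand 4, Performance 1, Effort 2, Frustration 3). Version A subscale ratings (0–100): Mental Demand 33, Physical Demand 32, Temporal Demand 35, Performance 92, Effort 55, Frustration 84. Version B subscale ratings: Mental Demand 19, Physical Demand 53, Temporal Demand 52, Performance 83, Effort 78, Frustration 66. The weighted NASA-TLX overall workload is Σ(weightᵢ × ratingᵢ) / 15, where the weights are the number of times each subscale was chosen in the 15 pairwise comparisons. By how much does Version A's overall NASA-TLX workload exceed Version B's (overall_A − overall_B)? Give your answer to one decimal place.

Version A weighted sum = 1·33 + 4·32 + 4·35 + 1·92 + 2·55 + 3·84 = 33 + 128 + 140 + 92 + 110 + 252 = 755; overall_A = 755/15 = 50.3333.
Version B weighted sum = 1·19 + 4·53 + 4·52 + 1·83 + 2·78 + 3·66 = 19 + 212 + 208 + 83 + 156 + 198 = 876; overall_B = 876/15 = 58.4000.
Difference = 50.3333 − 58.4000 = -8.0667 ≈ -8.1.

-8.1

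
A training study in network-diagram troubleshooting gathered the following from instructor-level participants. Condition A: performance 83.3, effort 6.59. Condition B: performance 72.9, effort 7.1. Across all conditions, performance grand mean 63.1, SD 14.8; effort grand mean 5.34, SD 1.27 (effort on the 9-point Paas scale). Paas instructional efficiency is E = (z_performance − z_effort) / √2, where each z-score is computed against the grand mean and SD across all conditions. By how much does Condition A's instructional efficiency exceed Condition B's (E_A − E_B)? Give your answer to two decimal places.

Condition A: z_P = (83.3 − 63.1)/14.8 = 1.3649; z_E = (6.59 − 5.34)/1.27 = 0.9843; E_A = (1.3649 − 0.9843)/√2 = 0.2691.
Condition B: z_P = (72.9 − 63.1)/14.8 = 0.6622; z_E = (7.1 − 5.34)/1.27 = 1.3858; E_B = (0.6622 − 1.3858)/√2 = -0.5117.
E_A − E_B = 0.2691 − (-0.5117) = 0.7808 ≈ 0.78.

0.78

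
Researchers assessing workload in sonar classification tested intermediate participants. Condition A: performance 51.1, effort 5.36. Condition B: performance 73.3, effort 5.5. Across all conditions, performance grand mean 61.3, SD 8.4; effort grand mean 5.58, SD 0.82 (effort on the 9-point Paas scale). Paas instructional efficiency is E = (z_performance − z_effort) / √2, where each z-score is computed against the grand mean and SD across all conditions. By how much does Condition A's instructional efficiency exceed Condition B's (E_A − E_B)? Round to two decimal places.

Condition A: z_P = (51.1 − 61.3)/8.4 = -1.2143; z_E = (5.36 − 5.58)/0.82 = -0.2683; E_A = (-1.2143 − (-0.2683))/√2 = -0.6689.
Condition B: z_P = (73.3 − 61.3)/8.4 = 1.4286; z_E = (5.5 − 5.58)/0.82 = -0.0976; E_B = (1.4286 − (-0.0976))/√2 = 1.0792.
E_A − E_B = -0.6689 − 1.0792 = -1.7481 ≈ -1.75.

-1.75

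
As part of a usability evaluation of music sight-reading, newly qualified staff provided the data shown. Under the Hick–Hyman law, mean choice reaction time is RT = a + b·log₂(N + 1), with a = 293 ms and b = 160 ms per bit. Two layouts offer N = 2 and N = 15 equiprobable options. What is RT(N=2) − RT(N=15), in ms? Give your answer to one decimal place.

-386.4

RT(2) = 293 + 160·log₂(3) = 293 + 160·1.5850 = 546.6000 ms.
RT(15) = 293 + 160·log₂(16) = 293 + 160·4.0000 = 933.0000 ms.
Difference = 546.6000 − 933.0000 = -386.4000 ≈ -386.4 ms.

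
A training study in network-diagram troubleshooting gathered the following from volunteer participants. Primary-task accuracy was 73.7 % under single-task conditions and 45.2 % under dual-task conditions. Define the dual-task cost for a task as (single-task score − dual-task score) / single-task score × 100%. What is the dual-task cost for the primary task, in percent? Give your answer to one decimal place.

38.7

Cost = (73.7 − 45.2) / 73.7 × 100%
     = 28.5000 / 73.7 × 100% = 38.6703%.
≈ 38.7%.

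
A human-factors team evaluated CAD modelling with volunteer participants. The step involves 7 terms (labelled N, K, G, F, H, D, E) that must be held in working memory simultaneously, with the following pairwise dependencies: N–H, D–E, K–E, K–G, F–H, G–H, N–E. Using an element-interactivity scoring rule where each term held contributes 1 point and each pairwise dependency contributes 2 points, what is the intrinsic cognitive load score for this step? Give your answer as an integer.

Count of terms held simultaneously: 7.
Count of pairwise dependencies listed: 7.
Element contribution: 7 × 1 = 7.
Interaction contribution: 7 × 2 = 14.
Intrinsic load = 7 + 14 = 21.

21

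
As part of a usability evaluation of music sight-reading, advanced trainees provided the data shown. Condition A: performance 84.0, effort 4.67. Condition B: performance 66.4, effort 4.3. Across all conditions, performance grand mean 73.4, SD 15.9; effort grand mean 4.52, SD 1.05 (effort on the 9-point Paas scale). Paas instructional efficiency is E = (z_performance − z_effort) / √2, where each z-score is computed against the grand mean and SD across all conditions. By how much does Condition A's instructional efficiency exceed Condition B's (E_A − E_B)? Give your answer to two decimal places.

Condition A: z_P = (84.0 − 73.4)/15.9 = 0.6667; z_E = (4.67 − 4.52)/1.05 = 0.1429; E_A = (0.6667 − 0.1429)/√2 = 0.3704.
Condition B: z_P = (66.4 − 73.4)/15.9 = -0.4403; z_E = (4.3 − 4.52)/1.05 = -0.2095; E_B = (-0.4403 − (-0.2095))/√2 = -0.1632.
E_A − E_B = 0.3704 − (-0.1632) = 0.5336 ≈ 0.53.

0.53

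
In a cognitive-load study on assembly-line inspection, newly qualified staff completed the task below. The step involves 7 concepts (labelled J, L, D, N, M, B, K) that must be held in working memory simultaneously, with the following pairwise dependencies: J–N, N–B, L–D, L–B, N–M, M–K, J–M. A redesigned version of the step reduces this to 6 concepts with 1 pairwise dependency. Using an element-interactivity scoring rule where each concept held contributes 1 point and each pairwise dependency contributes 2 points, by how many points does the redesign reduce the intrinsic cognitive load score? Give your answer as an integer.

Original: 7 × 1 + 7 × 2 = 7 + 14 = 21.
Redesigned: 6 × 1 + 1 × 2 = 6 + 2 = 8.
Reduction = 21 − 8 = 13.

13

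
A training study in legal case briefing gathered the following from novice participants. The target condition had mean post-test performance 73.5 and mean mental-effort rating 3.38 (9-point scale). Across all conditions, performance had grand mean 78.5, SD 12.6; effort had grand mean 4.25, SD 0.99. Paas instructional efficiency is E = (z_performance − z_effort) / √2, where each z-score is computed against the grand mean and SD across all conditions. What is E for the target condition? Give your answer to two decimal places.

0.34

z_performance = (73.5 − 78.5) / 12.6 = -5.0000 / 12.6 = -0.3968.
z_effort = (3.38 − 4.25) / 0.99 = -0.8700 / 0.99 = -0.8788.
z_P − z_E = -0.3968 − (-0.8788) = 0.4820.
E = 0.4820 / √2 = 0.4820 / 1.41421 = 0.3408 ≈ 0.34.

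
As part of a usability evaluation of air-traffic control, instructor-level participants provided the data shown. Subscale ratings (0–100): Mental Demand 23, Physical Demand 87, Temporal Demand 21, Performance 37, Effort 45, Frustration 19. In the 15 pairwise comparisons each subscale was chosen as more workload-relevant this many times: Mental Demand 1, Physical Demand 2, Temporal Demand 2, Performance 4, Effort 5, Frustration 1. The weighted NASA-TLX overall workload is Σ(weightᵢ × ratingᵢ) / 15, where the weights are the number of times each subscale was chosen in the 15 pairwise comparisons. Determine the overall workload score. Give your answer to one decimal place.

42.1

The tallies are the weights (they sum to 15).
Weighted sum = 1·23 + 2·87 + 2·21 + 4·37 + 5·45 + 1·19
            = 23 + 174 + 42 + 148 + 225 + 19 = 631.
Overall workload = 631 / 15 = 42.0667 ≈ 42.1.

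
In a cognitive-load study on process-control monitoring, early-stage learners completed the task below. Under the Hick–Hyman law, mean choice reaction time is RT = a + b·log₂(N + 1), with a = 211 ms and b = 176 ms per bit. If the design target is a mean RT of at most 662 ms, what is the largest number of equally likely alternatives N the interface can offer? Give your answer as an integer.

Set 211 + 176·log₂(N + 1) ≤ 662.
log₂(N + 1) ≤ (662 − 211) / 176 = 2.5625.
N + 1 ≤ 2^2.5625 = 5.9073.
N ≤ 4.9073, so the largest integer N is 4.

4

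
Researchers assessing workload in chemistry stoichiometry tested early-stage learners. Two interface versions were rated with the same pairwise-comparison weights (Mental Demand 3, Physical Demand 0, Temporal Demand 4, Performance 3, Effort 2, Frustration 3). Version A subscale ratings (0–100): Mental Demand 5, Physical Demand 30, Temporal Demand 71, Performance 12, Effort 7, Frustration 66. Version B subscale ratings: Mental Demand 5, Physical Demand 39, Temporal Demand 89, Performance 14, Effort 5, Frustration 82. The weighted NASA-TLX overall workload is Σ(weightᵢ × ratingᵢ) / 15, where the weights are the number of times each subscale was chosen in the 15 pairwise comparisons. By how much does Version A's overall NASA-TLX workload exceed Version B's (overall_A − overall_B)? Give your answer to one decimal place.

Version A weighted sum = 3·5 + 0·30 + 4·71 + 3·12 + 2·7 + 3·66 = 15 + 0 + 284 + 36 + 14 + 198 = 547; overall_A = 547/15 = 36.4667.
Version B weighted sum = 3·5 + 0·39 + 4·89 + 3·14 + 2·5 + 3·82 = 15 + 0 + 356 + 42 + 10 + 246 = 669; overall_B = 669/15 = 44.6000.
Difference = 36.4667 − 44.6000 = -8.1333 ≈ -8.1.

-8.1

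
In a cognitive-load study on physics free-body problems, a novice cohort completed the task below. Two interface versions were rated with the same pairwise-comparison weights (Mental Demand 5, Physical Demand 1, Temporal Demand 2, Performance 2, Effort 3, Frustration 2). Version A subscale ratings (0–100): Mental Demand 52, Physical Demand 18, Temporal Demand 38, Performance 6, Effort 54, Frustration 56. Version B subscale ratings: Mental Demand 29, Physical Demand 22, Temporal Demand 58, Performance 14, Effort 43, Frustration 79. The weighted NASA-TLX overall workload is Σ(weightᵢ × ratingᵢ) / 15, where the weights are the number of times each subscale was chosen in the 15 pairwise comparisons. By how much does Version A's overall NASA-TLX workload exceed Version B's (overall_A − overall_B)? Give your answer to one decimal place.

Version A weighted sum = 5·52 + 1·18 + 2·38 + 2·6 + 3·54 + 2·56 = 260 + 18 + 76 + 12 + 162 + 112 = 640; overall_A = 640/15 = 42.6667.
Version B weighted sum = 5·29 + 1·22 + 2·58 + 2·14 + 3·43 + 2·79 = 145 + 22 + 116 + 28 + 129 + 158 = 598; overall_B = 598/15 = 39.8667.
Difference = 42.6667 − 39.8667 = 2.8000 ≈ 2.8.

2.8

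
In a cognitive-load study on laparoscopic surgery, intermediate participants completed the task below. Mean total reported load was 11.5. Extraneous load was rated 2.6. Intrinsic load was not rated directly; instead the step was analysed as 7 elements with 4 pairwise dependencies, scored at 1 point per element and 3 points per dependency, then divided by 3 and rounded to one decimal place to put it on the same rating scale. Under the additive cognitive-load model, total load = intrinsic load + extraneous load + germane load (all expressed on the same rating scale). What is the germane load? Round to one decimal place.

2.6

Intrinsic (element-interactivity): (7 × 1 + 4 × 3) / 3 = 19 / 3 = 6.3333 → 6.3.
germane load = total − intrinsic − extraneous
             = 11.5 − 6.3 − 2.6 = 2.6.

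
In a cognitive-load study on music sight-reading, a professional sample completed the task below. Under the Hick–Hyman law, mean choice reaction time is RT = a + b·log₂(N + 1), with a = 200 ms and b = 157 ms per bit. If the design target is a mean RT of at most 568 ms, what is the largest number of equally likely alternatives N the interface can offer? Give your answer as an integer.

Set 200 + 157·log₂(N + 1) ≤ 568.
log₂(N + 1) ≤ (568 − 200) / 157 = 2.3439.
N + 1 ≤ 2^2.3439 = 5.0767.
N ≤ 4.0767, so the largest integer N is 4.

4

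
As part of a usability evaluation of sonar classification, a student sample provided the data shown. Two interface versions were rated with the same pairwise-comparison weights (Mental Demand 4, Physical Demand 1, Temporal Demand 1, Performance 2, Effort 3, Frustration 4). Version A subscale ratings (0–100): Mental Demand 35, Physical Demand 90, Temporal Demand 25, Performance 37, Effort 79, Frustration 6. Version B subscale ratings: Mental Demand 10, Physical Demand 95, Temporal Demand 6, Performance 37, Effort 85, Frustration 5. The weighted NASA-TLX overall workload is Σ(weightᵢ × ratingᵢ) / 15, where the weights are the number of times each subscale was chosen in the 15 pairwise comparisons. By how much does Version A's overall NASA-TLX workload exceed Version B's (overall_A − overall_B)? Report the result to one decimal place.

6.7

Version A weighted sum = 4·35 + 1·90 + 1·25 + 2·37 + 3·79 + 4·6 = 140 + 90 + 25 + 74 + 237 + 24 = 590; overall_A = 590/15 = 39.3333.
Version B weighted sum = 4·10 + 1·95 + 1·6 + 2·37 + 3·85 + 4·5 = 40 + 95 + 6 + 74 + 255 + 20 = 490; overall_B = 490/15 = 32.6667.
Difference = 39.3333 − 32.6667 = 6.6666 ≈ 6.7.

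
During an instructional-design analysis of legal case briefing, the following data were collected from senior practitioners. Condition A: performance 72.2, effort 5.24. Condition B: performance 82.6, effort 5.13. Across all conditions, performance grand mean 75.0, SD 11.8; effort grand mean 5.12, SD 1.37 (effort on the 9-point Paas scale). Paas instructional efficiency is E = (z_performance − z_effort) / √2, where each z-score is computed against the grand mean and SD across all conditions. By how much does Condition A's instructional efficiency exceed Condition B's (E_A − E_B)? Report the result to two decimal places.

-0.68

Condition A: z_P = (72.2 − 75.0)/11.8 = -0.2373; z_E = (5.24 − 5.12)/1.37 = 0.0876; E_A = (-0.2373 − 0.0876)/√2 = -0.2297.
Condition B: z_P = (82.6 − 75.0)/11.8 = 0.6441; z_E = (5.13 − 5.12)/1.37 = 0.0073; E_B = (0.6441 − 0.0073)/√2 = 0.4503.
E_A − E_B = -0.2297 − 0.4503 = -0.6800 ≈ -0.68.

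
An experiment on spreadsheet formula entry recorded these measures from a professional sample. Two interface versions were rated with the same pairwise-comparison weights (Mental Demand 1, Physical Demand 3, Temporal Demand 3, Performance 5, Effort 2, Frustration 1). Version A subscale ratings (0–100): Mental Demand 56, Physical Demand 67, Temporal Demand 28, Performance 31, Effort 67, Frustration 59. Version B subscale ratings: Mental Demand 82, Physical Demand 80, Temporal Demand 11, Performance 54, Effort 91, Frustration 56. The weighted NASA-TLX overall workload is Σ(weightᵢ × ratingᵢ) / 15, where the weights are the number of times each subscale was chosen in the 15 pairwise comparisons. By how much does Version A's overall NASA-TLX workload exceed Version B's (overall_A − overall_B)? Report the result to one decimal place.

Version A weighted sum = 1·56 + 3·67 + 3·28 + 5·31 + 2·67 + 1·59 = 56 + 201 + 84 + 155 + 134 + 59 = 689; overall_A = 689/15 = 45.9333.
Version B weighted sum = 1·82 + 3·80 + 3·11 + 5·54 + 2·91 + 1·56 = 82 + 240 + 33 + 270 + 182 + 56 = 863; overall_B = 863/15 = 57.5333.
Difference = 45.9333 − 57.5333 = -11.6000 ≈ -11.6.

-11.6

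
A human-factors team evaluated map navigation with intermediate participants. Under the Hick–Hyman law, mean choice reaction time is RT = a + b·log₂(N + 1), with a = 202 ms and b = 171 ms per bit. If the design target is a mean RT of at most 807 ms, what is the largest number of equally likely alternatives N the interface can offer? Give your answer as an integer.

10

Set 202 + 171·log₂(N + 1) ≤ 807.
log₂(N + 1) ≤ (807 − 202) / 171 = 3.5380.
N + 1 ≤ 2^3.5380 = 11.6157.
N ≤ 10.6157, so the largest integer N is 10.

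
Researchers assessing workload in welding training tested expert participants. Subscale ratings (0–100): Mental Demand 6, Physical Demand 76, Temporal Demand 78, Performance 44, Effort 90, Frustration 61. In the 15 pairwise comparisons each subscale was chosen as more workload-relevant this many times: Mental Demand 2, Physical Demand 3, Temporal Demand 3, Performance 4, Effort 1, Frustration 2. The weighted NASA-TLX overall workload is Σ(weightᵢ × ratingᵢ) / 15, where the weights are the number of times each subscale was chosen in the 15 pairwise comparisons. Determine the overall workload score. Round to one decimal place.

57.5

The tallies are the weights (they sum to 15).
Weighted sum = 2·6 + 3·76 + 3·78 + 4·44 + 1·90 + 2·61
            = 12 + 228 + 234 + 176 + 90 + 122 = 862.
Overall workload = 862 / 15 = 57.4667 ≈ 57.5.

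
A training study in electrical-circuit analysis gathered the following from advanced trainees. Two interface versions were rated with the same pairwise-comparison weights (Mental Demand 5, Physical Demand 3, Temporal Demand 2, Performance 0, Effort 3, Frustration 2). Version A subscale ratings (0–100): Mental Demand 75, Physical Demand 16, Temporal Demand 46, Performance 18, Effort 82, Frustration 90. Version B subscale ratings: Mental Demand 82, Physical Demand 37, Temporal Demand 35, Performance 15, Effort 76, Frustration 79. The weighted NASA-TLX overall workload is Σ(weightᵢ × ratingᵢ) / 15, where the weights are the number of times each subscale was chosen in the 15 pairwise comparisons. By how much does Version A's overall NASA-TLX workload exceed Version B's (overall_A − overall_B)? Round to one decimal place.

Version A weighted sum = 5·75 + 3·16 + 2·46 + 0·18 + 3·82 + 2·90 = 375 + 48 + 92 + 0 + 246 + 180 = 941; overall_A = 941/15 = 62.7333.
Version B weighted sum = 5·82 + 3·37 + 2·35 + 0·15 + 3·76 + 2·79 = 410 + 111 + 70 + 0 + 228 + 158 = 977; overall_B = 977/15 = 65.1333.
Difference = 62.7333 − 65.1333 = -2.4000 ≈ -2.4.

-2.4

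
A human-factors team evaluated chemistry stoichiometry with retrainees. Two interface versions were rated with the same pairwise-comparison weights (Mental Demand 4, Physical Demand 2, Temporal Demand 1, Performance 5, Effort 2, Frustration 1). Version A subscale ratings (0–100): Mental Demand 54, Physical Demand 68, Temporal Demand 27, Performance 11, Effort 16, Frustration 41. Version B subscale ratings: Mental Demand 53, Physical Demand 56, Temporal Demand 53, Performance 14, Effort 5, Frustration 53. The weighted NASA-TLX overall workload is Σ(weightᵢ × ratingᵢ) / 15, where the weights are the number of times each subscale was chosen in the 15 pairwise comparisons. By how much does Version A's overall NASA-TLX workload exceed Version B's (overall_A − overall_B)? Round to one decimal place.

-0.2

Version A weighted sum = 4·54 + 2·68 + 1·27 + 5·11 + 2·16 + 1·41 = 216 + 136 + 27 + 55 + 32 + 41 = 507; overall_A = 507/15 = 33.8000.
Version B weighted sum = 4·53 + 2·56 + 1·53 + 5·14 + 2·5 + 1·53 = 212 + 112 + 53 + 70 + 10 + 53 = 510; overall_B = 510/15 = 34.0000.
Difference = 33.8000 − 34.0000 = -0.2000 ≈ -0.2.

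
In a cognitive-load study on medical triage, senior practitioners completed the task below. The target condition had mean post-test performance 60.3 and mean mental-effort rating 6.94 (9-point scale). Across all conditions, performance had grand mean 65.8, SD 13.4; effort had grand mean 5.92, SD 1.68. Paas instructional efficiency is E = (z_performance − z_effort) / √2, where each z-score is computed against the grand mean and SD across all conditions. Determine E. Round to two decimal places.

z_performance = (60.3 − 65.8) / 13.4 = -5.5000 / 13.4 = -0.4104.
z_effort = (6.94 − 5.92) / 1.68 = 1.0200 / 1.68 = 0.6071.
z_P − z_E = -0.4104 − 0.6071 = -1.0175.
E = -1.0175 / √2 = -1.0175 / 1.41421 = -0.7195 ≈ -0.72.

-0.72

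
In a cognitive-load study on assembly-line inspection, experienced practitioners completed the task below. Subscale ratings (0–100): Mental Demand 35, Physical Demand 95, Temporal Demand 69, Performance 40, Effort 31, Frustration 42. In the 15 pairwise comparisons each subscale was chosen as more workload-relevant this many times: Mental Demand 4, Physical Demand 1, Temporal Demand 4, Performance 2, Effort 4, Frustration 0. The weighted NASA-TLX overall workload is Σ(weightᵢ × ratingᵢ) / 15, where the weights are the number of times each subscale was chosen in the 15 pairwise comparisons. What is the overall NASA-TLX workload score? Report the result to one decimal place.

47.7

The tallies are the weights (they sum to 15).
Weighted sum = 4·35 + 1·95 + 4·69 + 2·40 + 4·31 + 0·42
            = 140 + 95 + 276 + 80 + 124 + 0 = 715.
Overall workload = 715 / 15 = 47.6667 ≈ 47.7.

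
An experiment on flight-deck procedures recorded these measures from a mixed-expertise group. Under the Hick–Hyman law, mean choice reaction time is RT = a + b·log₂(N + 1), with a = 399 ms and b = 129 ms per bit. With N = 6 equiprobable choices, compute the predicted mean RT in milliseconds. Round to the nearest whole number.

log₂(6 + 1) = log₂(7) = 2.8074.
RT = 399 + 129 × 2.8074 = 399 + 362.1546 = 761.1546 ms.
≈ 761 ms.

761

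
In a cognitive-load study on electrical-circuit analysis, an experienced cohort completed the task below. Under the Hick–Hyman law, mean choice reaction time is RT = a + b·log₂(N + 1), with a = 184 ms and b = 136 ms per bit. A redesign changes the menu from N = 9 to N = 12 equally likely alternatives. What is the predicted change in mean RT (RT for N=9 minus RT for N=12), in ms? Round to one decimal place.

RT(9) = 184 + 136·log₂(10) = 184 + 136·3.3219 = 635.7784 ms.
RT(12) = 184 + 136·log₂(13) = 184 + 136·3.7004 = 687.2544 ms.
Difference = 635.7784 − 687.2544 = -51.4760 ≈ -51.5 ms.

-51.5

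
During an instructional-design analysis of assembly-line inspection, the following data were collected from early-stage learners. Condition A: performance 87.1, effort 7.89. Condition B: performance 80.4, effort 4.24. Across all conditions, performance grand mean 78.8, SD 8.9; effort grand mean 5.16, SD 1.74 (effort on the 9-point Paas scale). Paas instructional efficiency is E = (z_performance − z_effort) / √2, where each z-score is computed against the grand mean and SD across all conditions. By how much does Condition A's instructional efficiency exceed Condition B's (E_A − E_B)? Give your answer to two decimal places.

Condition A: z_P = (87.1 − 78.8)/8.9 = 0.9326; z_E = (7.89 − 5.16)/1.74 = 1.5690; E_A = (0.9326 − 1.5690)/√2 = -0.4500.
Condition B: z_P = (80.4 − 78.8)/8.9 = 0.1798; z_E = (4.24 − 5.16)/1.74 = -0.5287; E_B = (0.1798 − (-0.5287))/√2 = 0.5010.
E_A − E_B = -0.4500 − 0.5010 = -0.9510 ≈ -0.95.

-0.95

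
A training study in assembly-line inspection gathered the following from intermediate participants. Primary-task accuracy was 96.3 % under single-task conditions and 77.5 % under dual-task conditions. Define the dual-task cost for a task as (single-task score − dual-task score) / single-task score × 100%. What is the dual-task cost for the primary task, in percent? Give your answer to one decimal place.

19.5

Cost = (96.3 − 77.5) / 96.3 × 100%
     = 18.8000 / 96.3 × 100% = 19.5223%.
≈ 19.5%.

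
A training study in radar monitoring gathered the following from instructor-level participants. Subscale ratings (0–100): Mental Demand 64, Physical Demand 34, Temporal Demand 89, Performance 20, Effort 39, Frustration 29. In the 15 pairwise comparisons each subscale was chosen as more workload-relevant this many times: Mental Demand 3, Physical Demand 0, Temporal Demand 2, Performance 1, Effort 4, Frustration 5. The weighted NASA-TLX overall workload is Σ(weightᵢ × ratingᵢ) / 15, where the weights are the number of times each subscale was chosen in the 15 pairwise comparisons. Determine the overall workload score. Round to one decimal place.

The tallies are the weights (they sum to 15).
Weighted sum = 3·64 + 0·34 + 2·89 + 1·20 + 4·39 + 5·29
            = 192 + 0 + 178 + 20 + 156 + 145 = 691.
Overall workload = 691 / 15 = 46.0667 ≈ 46.1.

46.1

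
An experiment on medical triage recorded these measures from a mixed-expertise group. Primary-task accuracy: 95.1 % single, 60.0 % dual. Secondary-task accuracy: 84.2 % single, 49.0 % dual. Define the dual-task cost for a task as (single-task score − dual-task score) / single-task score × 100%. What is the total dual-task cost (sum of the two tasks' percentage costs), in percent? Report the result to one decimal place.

Primary cost = (95.1 − 60.0) / 95.1 × 100% = 36.9085%.
Secondary cost = (84.2 − 49.0) / 84.2 × 100% = 41.8052%.
Total = 36.9085% + 41.8052% = 78.7137% ≈ 78.7%.

78.7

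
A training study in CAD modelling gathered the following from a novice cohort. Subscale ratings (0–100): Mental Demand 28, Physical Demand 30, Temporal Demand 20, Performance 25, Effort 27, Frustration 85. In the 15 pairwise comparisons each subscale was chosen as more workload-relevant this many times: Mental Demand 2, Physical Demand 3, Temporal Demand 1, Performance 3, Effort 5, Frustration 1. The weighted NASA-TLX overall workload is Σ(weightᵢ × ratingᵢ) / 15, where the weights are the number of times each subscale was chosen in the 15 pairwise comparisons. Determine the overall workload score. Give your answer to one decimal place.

30.7

The tallies are the weights (they sum to 15).
Weighted sum = 2·28 + 3·30 + 1·20 + 3·25 + 5·27 + 1·85
            = 56 + 90 + 20 + 75 + 135 + 85 = 461.
Overall workload = 461 / 15 = 30.7333 ≈ 30.7.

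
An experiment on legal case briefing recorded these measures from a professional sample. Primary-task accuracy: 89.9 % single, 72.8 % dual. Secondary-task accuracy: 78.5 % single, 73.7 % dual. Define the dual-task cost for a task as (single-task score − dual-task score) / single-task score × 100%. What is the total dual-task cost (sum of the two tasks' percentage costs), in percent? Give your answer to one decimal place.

Primary cost = (89.9 − 72.8) / 89.9 × 100% = 19.0211%.
Secondary cost = (78.5 − 73.7) / 78.5 × 100% = 6.1146%.
Total = 19.0211% + 6.1146% = 25.1357% ≈ 25.1%.

25.1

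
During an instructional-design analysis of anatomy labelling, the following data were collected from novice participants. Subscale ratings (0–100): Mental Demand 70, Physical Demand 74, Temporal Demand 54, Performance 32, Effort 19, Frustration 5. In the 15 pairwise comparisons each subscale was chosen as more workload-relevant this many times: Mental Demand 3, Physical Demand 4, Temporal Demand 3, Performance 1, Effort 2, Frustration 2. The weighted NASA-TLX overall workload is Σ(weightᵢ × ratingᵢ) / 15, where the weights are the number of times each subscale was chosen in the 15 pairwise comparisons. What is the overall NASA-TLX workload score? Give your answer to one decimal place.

49.9

The tallies are the weights (they sum to 15).
Weighted sum = 3·70 + 4·74 + 3·54 + 1·32 + 2·19 + 2·5
            = 210 + 296 + 162 + 32 + 38 + 10 = 748.
Overall workload = 748 / 15 = 49.8667 ≈ 49.9.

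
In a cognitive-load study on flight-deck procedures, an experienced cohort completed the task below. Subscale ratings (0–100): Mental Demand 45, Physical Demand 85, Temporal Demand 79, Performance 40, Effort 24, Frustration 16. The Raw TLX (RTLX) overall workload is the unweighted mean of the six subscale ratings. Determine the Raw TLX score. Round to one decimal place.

48.2

Sum of ratings = 45 + 85 + 79 + 40 + 24 + 16 = 289.
RTLX = 289 / 6 = 48.1667 ≈ 48.2.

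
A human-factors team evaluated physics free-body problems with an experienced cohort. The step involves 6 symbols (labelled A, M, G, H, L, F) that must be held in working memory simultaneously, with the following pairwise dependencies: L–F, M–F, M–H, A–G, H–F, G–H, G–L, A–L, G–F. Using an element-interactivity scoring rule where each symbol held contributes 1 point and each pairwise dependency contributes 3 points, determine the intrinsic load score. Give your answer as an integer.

Count of symbols held simultaneously: 6.
Count of pairwise dependencies listed: 9.
Element contribution: 6 × 1 = 6.
Interaction contribution: 9 × 3 = 27.
Intrinsic load = 6 + 27 = 33.

33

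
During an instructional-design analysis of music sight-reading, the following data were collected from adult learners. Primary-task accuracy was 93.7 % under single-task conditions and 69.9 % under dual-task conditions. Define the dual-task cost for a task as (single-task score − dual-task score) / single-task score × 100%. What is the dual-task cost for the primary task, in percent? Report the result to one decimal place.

Cost = (93.7 − 69.9) / 93.7 × 100%
     = 23.8000 / 93.7 × 100% = 25.4002%.
≈ 25.4%.

25.4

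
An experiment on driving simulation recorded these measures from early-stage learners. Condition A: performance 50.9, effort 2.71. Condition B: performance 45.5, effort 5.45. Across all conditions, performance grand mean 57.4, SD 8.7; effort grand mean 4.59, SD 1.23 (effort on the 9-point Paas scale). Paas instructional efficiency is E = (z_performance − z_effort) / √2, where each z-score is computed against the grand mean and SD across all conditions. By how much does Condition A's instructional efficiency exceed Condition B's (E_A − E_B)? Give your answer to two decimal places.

Condition A: z_P = (50.9 − 57.4)/8.7 = -0.7471; z_E = (2.71 − 4.59)/1.23 = -1.5285; E_A = (-0.7471 − (-1.5285))/√2 = 0.5525.
Condition B: z_P = (45.5 − 57.4)/8.7 = -1.3678; z_E = (5.45 − 4.59)/1.23 = 0.6992; E_B = (-1.3678 − 0.6992)/√2 = -1.4616.
E_A − E_B = 0.5525 − (-1.4616) = 2.0141 ≈ 2.01.

2.01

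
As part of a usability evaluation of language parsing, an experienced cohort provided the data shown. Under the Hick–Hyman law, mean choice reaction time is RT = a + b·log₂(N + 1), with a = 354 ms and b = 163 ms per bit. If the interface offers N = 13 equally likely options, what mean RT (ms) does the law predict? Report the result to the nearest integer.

975

log₂(13 + 1) = log₂(14) = 3.8074.
RT = 354 + 163 × 3.8074 = 354 + 620.6062 = 974.6062 ms.
≈ 975 ms.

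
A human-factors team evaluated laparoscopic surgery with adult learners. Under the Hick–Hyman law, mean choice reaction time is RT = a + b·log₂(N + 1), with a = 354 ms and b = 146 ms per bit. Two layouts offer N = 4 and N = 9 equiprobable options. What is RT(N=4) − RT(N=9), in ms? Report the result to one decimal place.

-146.0

RT(4) = 354 + 146·log₂(5) = 354 + 146·2.3219 = 692.9974 ms.
RT(9) = 354 + 146·log₂(10) = 354 + 146·3.3219 = 838.9974 ms.
Difference = 692.9974 − 838.9974 = -146.0000 ≈ -146.0 ms.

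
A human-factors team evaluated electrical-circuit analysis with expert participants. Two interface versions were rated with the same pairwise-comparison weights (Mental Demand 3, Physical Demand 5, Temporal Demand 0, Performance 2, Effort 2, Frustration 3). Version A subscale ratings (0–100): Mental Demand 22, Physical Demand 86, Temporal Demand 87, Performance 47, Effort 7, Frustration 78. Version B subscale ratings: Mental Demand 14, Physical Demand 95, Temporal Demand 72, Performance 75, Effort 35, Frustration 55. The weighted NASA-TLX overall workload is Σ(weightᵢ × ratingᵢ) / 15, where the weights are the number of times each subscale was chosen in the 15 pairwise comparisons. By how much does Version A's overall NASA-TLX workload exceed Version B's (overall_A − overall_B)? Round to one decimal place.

-4.3

Version A weighted sum = 3·22 + 5·86 + 0·87 + 2·47 + 2·7 + 3·78 = 66 + 430 + 0 + 94 + 14 + 234 = 838; overall_A = 838/15 = 55.8667.
Version B weighted sum = 3·14 + 5·95 + 0·72 + 2·75 + 2·35 + 3·55 = 42 + 475 + 0 + 150 + 70 + 165 = 902; overall_B = 902/15 = 60.1333.
Difference = 55.8667 − 60.1333 = -4.2666 ≈ -4.3.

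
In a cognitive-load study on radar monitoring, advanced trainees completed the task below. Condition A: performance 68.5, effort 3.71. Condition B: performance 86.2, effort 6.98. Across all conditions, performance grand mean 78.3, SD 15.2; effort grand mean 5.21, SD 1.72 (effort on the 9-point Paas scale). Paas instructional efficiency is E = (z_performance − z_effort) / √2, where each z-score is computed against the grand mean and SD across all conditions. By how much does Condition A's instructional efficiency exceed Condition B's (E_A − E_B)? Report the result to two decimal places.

Condition A: z_P = (68.5 − 78.3)/15.2 = -0.6447; z_E = (3.71 − 5.21)/1.72 = -0.8721; E_A = (-0.6447 − (-0.8721))/√2 = 0.1608.
Condition B: z_P = (86.2 − 78.3)/15.2 = 0.5197; z_E = (6.98 − 5.21)/1.72 = 1.0291; E_B = (0.5197 − 1.0291)/√2 = -0.3602.
E_A − E_B = 0.1608 − (-0.3602) = 0.5210 ≈ 0.52.

0.52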